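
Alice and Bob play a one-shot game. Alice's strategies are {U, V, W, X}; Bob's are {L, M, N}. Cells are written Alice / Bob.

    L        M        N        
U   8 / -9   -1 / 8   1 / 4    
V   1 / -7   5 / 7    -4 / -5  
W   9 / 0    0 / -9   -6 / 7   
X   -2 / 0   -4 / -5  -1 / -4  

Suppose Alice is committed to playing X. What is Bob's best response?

L

With Alice fixed at X, Bob's payoffs are: L → 0, M → -5, N → -4.
The maximum is 0, achieved by L.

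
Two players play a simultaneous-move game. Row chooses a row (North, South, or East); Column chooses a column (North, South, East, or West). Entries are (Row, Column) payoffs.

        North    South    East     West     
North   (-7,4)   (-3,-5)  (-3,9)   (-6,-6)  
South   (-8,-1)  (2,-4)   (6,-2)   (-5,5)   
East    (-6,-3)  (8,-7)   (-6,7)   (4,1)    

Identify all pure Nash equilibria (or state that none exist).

Check mutual best responses: a cell is a NE iff neither player can gain by unilaterally deviating.
Row's best responses — vs North: East (payoff -6); vs South: East (payoff 8); vs East: South (payoff 6); vs West: East (payoff 4).
Column's best responses — vs North: East (payoff 9); vs South: West (payoff 5); vs East: East (payoff 7).
No cell has both players best-responding. For instance, Row's best reply to West is East, but against East Column prefers East over West.

No pure-strategy Nash equilibrium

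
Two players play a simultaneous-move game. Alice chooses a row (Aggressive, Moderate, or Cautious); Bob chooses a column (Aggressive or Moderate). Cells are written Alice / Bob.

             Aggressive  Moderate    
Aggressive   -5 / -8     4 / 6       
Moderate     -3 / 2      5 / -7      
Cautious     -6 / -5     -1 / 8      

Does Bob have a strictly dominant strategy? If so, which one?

None

A strategy is strictly dominant if it gives Bob a strictly higher payoff than every other strategy, against every choice by the opponent.
Aggressive is not dominant: against Aggressive, Moderate gives 6 > -8.
Moderate is not dominant: against Moderate, Aggressive gives 2 > -7.
No single strategy is best against every opponent action.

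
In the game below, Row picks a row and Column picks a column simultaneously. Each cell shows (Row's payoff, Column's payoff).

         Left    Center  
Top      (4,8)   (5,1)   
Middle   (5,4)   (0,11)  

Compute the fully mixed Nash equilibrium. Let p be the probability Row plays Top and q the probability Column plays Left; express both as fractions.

p = 1/2, q = 5/6

In a mixed NE each player is indifferent between their pure strategies, so the opponent's mix sets the indifference.
Column indifferent between Left and Center: p·8 + (1−p)·4 = p·1 + (1−p)·11 ⟹ 4 + 4p = 11 + (-10)p ⟹ p = 1/2.
Row indifferent between Top and Middle: q·4 + (1−q)·5 = q·5 + (1−q)·0 ⟹ 5 + (-1)q = 0 + 5q ⟹ q = 5/6.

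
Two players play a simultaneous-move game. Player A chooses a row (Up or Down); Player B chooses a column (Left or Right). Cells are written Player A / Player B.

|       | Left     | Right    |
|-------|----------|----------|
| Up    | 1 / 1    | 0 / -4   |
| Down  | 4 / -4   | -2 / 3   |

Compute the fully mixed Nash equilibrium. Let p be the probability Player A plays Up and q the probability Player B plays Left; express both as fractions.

p = 7/12, q = 2/5

Each player's mixing probability is pinned down by making the *other* player indifferent.
Player B indifferent between Left and Right: p·1 + (1−p)·(-4) = p·(-4) + (1−p)·3 ⟹ (-4) + 5p = 3 + (-7)p ⟹ p = 7/12.
Player A indifferent between Up and Down: q·1 + (1−q)·0 = q·4 + (1−q)·(-2) ⟹ 0 + 1q = (-2) + 6q ⟹ q = 2/5.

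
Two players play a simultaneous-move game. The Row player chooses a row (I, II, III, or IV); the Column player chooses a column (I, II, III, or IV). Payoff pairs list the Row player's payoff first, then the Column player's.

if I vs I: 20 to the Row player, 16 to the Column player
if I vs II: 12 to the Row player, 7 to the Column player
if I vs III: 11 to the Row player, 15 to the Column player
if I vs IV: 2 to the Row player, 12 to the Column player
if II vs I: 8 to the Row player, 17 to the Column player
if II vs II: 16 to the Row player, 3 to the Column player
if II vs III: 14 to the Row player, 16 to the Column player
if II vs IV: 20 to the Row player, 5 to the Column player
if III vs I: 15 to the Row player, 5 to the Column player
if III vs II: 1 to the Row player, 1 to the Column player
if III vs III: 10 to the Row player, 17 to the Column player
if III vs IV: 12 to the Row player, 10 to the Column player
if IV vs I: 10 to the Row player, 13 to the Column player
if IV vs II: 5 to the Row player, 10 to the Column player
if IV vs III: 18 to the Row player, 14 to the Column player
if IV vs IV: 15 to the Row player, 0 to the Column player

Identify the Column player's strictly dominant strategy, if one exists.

None

A strategy is strictly dominant if it gives the Column player a strictly higher payoff than every other strategy, against every choice by the opponent.
I is not dominant: against III, III gives 17 > 5.
II is not dominant: against I, I gives 16 > 7.
III is not dominant: against I, I gives 16 > 15.
IV is not dominant: against I, I gives 16 > 12.
No single strategy is best against every opponent action.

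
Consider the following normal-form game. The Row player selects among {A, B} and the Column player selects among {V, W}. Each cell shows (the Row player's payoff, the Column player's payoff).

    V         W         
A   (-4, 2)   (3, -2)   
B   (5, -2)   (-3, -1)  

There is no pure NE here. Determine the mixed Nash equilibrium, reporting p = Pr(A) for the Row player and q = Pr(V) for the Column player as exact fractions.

In a mixed NE each player is indifferent between their pure strategies, so the opponent's mix sets the indifference.
The Column player indifferent between V and W: p·2 + (1−p)·(-2) = p·(-2) + (1−p)·(-1) ⟹ (-2) + 4p = (-1) + (-1)p ⟹ p = 1/5.
The Row player indifferent between A and B: q·(-4) + (1−q)·3 = q·5 + (1−q)·(-3) ⟹ 3 + (-7)q = (-3) + 8q ⟹ q = 2/5.

p = 1/5, q = 2/5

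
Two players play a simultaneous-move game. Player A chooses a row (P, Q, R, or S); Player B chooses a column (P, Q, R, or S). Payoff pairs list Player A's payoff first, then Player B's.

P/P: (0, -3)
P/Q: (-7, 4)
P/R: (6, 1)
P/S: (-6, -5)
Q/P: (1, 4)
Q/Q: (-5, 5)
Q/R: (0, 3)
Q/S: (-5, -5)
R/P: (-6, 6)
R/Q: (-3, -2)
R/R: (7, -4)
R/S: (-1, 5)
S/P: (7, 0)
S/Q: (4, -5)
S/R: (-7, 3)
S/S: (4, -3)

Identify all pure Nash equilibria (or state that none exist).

Find each player's best response to every opponent strategy; NE are the intersections.
Player A's best responses — vs P: S (payoff 7); vs Q: S (payoff 4); vs R: R (payoff 7); vs S: S (payoff 4).
Player B's best responses — vs P: Q (payoff 4); vs Q: Q (payoff 5); vs R: P (payoff 6); vs S: R (payoff 3).
No cell has both players best-responding. For instance, Player A's best reply to Q is S, but against S Player B prefers R over Q.

There is no pure-strategy Nash equilibrium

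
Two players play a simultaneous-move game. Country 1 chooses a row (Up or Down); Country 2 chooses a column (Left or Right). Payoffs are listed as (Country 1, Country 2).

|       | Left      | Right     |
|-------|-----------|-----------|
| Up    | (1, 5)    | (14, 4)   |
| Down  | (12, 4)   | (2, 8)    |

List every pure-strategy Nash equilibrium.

Check mutual best responses: a cell is a NE iff neither player can gain by unilaterally deviating.
Country 1's best responses — vs Left: Down (payoff 12); vs Right: Up (payoff 14).
Country 2's best responses — vs Up: Left (payoff 5); vs Down: Right (payoff 8).
No cell has both players best-responding. For instance, Country 1's best reply to Right is Up, but against Up Country 2 prefers Left over Right.

No pure-strategy Nash equilibrium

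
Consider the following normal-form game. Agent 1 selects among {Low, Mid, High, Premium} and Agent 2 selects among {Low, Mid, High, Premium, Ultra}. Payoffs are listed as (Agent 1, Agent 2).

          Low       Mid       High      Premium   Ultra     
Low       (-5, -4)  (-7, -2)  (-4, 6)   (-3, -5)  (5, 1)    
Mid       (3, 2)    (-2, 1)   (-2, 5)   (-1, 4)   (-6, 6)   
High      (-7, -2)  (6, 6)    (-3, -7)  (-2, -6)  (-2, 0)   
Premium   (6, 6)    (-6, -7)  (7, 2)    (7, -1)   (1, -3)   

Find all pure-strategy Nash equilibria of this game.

Check mutual best responses: a cell is a NE iff neither player can gain by unilaterally deviating.
Agent 1's best responses — vs Low: Premium (payoff 6); vs Mid: High (payoff 6); vs High: Premium (payoff 7); vs Premium: Premium (payoff 7); vs Ultra: Low (payoff 5).
Agent 2's best responses — vs Low: High (payoff 6); vs Mid: Ultra (payoff 6); vs High: Mid (payoff 6); vs Premium: Low (payoff 6).
Mutual best responses occur at (High, Mid) and (Premium, Low); at each, neither player gains by switching.

(High, Mid) and (Premium, Low)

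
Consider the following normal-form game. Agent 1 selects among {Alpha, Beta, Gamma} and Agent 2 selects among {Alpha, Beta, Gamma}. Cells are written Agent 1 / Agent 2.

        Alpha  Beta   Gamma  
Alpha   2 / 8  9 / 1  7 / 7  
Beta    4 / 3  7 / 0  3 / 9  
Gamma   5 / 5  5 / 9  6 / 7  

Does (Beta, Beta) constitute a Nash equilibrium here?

No

Holding Agent 2 at Beta: Agent 1 gets 7 from Beta but could get 9 by switching to Alpha. Agent 1 has a profitable deviation.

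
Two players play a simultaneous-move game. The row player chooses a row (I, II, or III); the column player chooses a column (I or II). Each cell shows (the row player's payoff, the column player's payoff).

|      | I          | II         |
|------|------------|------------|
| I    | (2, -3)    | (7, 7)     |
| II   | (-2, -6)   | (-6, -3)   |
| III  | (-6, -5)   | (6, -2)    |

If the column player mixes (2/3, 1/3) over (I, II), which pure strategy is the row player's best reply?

The row player's best reply maximizes expected payoff against the mix.
I: (2/3)·2 + (1/3)·7 = 11/3
II: (2/3)·(-2) + (1/3)·(-6) = -10/3
III: (2/3)·(-6) + (1/3)·6 = -2
Highest expected payoff is 11/3, from I.

I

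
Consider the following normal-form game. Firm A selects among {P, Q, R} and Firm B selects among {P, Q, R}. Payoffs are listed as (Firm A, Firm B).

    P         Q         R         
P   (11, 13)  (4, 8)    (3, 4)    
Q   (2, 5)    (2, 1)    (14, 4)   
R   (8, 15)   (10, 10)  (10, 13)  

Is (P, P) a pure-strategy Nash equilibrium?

Holding Firm B at P: Firm A gets 11 from P, versus 2 from Q, 8 from R. No profitable deviation for Firm A.
Holding Firm A at P: Firm B gets 13 from P, versus 8 from Q, 4 from R. No profitable deviation for Firm B either.

Yes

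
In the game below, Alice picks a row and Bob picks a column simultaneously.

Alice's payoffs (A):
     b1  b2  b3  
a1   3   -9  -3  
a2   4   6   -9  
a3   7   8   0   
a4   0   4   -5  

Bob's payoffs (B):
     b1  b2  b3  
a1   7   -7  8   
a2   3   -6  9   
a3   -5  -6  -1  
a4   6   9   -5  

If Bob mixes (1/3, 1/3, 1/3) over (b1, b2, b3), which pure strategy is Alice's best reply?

a3

Alice's best reply maximizes expected payoff against the mix.
a1: (1/3)·3 + (1/3)·(-9) + (1/3)·(-3) = -3
a2: (1/3)·4 + (1/3)·6 + (1/3)·(-9) = 1/3
a3: (1/3)·7 + (1/3)·8 + (1/3)·0 = 5
a4: (1/3)·0 + (1/3)·4 + (1/3)·(-5) = -1/3
Highest expected payoff is 5, from a3.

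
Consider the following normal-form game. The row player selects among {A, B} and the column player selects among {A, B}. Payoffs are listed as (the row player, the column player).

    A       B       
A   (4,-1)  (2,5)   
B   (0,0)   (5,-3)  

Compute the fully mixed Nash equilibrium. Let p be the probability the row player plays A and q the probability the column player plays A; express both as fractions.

In a mixed NE each player is indifferent between their pure strategies, so the opponent's mix sets the indifference.
The column player indifferent between A and B: p·(-1) + (1−p)·0 = p·5 + (1−p)·(-3) ⟹ 0 + (-1)p = (-3) + 8p ⟹ p = 1/3.
The row player indifferent between A and B: q·4 + (1−q)·2 = q·0 + (1−q)·5 ⟹ 2 + 2q = 5 + (-5)q ⟹ q = 3/7.

p = 1/3, q = 3/7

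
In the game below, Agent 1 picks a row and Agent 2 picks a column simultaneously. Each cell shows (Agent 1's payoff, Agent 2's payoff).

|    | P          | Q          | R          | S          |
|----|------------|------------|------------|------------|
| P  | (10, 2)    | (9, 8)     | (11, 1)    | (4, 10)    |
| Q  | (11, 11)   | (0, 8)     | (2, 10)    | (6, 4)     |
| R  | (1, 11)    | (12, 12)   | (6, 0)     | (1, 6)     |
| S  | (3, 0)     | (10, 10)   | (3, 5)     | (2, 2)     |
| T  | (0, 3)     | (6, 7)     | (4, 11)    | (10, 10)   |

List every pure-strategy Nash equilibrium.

(Q, P) and (R, Q)

Find each player's best response to every opponent strategy; NE are the intersections.
Agent 1's best responses — vs P: Q (payoff 11); vs Q: R (payoff 12); vs R: P (payoff 11); vs S: T (payoff 10).
Agent 2's best responses — vs P: S (payoff 10); vs Q: P (payoff 11); vs R: Q (payoff 12); vs S: Q (payoff 10); vs T: R (payoff 11).
Mutual best responses occur at (Q, P) and (R, Q); at each, neither player gains by switching.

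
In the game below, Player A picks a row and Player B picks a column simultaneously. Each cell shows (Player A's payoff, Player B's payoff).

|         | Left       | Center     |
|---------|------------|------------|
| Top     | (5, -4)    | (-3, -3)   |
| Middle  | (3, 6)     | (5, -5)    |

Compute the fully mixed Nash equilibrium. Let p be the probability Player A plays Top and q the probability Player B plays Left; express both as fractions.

In a mixed NE each player is indifferent between their pure strategies, so the opponent's mix sets the indifference.
Player B indifferent between Left and Center: p·(-4) + (1−p)·6 = p·(-3) + (1−p)·(-5) ⟹ 6 + (-10)p = (-5) + 2p ⟹ p = 11/12.
Player A indifferent between Top and Middle: q·5 + (1−q)·(-3) = q·3 + (1−q)·5 ⟹ (-3) + 8q = 5 + (-2)q ⟹ q = 4/5.

p = 11/12, q = 4/5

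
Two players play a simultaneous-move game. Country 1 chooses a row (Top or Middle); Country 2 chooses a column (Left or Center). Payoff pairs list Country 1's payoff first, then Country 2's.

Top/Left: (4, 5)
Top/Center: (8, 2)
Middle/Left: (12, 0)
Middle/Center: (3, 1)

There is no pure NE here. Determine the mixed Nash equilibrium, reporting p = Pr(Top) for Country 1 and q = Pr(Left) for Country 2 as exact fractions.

In a mixed NE each player is indifferent between their pure strategies, so the opponent's mix sets the indifference.
Country 2 indifferent between Left and Center: p·5 + (1−p)·0 = p·2 + (1−p)·1 ⟹ 0 + 5p = 1 + 1p ⟹ p = 1/4.
Country 1 indifferent between Top and Middle: q·4 + (1−q)·8 = q·12 + (1−q)·3 ⟹ 8 + (-4)q = 3 + 9q ⟹ q = 5/13.

p = 1/4, q = 5/13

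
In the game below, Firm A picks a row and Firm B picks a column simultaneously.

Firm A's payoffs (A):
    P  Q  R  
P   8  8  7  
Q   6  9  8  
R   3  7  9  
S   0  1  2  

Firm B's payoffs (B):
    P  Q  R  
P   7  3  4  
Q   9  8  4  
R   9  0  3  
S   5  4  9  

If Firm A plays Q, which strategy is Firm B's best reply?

With Firm A fixed at Q, Firm B's payoffs are: P → 9, Q → 8, R → 4.
The maximum is 9, achieved by P.

P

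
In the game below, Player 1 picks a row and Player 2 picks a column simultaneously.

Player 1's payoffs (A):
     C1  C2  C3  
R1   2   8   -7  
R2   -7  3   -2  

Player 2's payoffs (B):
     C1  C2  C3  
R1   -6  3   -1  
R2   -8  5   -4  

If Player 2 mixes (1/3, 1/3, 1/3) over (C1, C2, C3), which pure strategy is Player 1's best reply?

R1

Player 1's best reply maximizes expected payoff against the mix.
R1: (1/3)·2 + (1/3)·8 + (1/3)·(-7) = 1
R2: (1/3)·(-7) + (1/3)·3 + (1/3)·(-2) = -2
Highest expected payoff is 1, from R1.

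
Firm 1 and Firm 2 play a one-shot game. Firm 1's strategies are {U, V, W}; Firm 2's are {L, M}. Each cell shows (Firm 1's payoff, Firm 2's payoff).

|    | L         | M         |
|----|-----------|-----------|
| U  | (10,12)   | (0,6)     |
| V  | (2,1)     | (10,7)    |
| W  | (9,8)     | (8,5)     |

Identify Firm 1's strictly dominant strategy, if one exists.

None

A strategy is strictly dominant if it gives Firm 1 a strictly higher payoff than every other strategy, against every choice by the opponent.
U is not dominant: against M, V gives 10 > 0.
V is not dominant: against L, U gives 10 > 2.
W is not dominant: against L, U gives 10 > 9.
No single strategy is best against every opponent action.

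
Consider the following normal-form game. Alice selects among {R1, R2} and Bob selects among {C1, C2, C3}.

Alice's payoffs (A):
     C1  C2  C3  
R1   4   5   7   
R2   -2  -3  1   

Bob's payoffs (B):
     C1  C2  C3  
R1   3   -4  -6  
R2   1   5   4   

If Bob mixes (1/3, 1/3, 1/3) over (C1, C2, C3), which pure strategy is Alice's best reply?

R1

Alice's best reply maximizes expected payoff against the mix.
R1: (1/3)·4 + (1/3)·5 + (1/3)·7 = 16/3
R2: (1/3)·(-2) + (1/3)·(-3) + (1/3)·1 = -4/3
Highest expected payoff is 16/3, from R1.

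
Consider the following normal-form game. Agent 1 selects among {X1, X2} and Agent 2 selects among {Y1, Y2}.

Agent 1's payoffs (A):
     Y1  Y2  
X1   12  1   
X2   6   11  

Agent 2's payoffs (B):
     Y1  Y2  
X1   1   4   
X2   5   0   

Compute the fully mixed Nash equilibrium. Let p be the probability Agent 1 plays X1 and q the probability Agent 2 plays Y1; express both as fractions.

Each player's mixing probability is pinned down by making the *other* player indifferent.
Agent 2 indifferent between Y1 and Y2: p·1 + (1−p)·5 = p·4 + (1−p)·0 ⟹ 5 + (-4)p = 0 + 4p ⟹ p = 5/8.
Agent 1 indifferent between X1 and X2: q·12 + (1−q)·1 = q·6 + (1−q)·11 ⟹ 1 + 11q = 11 + (-5)q ⟹ q = 5/8.

p = 5/8, q = 5/8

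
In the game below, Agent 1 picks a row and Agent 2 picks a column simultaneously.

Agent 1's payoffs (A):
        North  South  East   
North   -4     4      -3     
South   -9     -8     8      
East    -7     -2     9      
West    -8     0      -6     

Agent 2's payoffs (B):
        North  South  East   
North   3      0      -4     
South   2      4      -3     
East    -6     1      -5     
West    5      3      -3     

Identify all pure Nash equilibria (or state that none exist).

(North, North)

Find each player's best response to every opponent strategy; NE are the intersections.
Agent 1's best responses — vs North: North (payoff -4); vs South: North (payoff 4); vs East: East (payoff 9).
Agent 2's best responses — vs North: North (payoff 3); vs South: South (payoff 4); vs East: South (payoff 1); vs West: North (payoff 5).
The only mutual best response is (North, North); neither player gains by switching there.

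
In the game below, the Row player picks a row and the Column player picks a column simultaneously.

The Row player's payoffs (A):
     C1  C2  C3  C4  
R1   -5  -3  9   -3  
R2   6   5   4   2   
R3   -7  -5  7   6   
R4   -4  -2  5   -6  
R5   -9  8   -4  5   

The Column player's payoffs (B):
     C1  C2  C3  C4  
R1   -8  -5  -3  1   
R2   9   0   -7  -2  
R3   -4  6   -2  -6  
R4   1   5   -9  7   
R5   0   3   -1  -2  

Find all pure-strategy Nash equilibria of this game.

(R2, C1) and (R5, C2)

Find each player's best response to every opponent strategy; NE are the intersections.
The Row player's best responses — vs C1: R2 (payoff 6); vs C2: R5 (payoff 8); vs C3: R1 (payoff 9); vs C4: R3 (payoff 6).
The Column player's best responses — vs R1: C4 (payoff 1); vs R2: C1 (payoff 9); vs R3: C2 (payoff 6); vs R4: C4 (payoff 7); vs R5: C2 (payoff 3).
Mutual best responses occur at (R2, C1) and (R5, C2); at each, neither player gains by switching.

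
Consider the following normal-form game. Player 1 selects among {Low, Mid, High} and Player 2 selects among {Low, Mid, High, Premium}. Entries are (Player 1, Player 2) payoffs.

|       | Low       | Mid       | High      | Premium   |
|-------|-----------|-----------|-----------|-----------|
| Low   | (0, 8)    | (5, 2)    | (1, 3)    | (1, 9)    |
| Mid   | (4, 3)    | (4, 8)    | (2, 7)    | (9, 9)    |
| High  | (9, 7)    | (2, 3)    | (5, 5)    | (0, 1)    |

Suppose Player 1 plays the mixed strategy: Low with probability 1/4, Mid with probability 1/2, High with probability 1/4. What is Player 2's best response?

Player 2's best reply maximizes expected payoff against the mix.
Low: (1/4)·8 + (1/2)·3 + (1/4)·7 = 21/4
Mid: (1/4)·2 + (1/2)·8 + (1/4)·3 = 21/4
High: (1/4)·3 + (1/2)·7 + (1/4)·5 = 11/2
Premium: (1/4)·9 + (1/2)·9 + (1/4)·1 = 7
Highest expected payoff is 7, from Premium.

Premium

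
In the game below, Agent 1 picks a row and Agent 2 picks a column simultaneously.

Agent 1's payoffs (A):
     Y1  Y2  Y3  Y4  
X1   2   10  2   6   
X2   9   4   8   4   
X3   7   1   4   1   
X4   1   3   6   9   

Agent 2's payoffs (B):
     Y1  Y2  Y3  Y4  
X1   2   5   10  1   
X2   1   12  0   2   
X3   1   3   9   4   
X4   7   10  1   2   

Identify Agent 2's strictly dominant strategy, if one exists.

A strategy is strictly dominant if it gives Agent 2 a strictly higher payoff than every other strategy, against every choice by the opponent.
Y1 is not dominant: against X1, Y2 gives 5 > 2.
Y2 is not dominant: against X1, Y3 gives 10 > 5.
Y3 is not dominant: against X2, Y1 gives 1 > 0.
Y4 is not dominant: against X1, Y1 gives 2 > 1.
No single strategy is best against every opponent action.

No strictly dominant strategy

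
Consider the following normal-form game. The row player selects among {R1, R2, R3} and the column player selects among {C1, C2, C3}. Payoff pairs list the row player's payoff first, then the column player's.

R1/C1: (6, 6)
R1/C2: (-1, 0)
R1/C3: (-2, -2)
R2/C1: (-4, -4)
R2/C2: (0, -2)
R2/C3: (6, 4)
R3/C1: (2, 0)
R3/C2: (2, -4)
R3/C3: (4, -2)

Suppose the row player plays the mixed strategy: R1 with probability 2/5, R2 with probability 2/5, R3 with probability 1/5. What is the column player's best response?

C1

Compute the column player's expected payoff from each pure strategy against the given mix.
C1: (2/5)·6 + (2/5)·(-4) + (1/5)·0 = 4/5
C2: (2/5)·0 + (2/5)·(-2) + (1/5)·(-4) = -8/5
C3: (2/5)·(-2) + (2/5)·4 + (1/5)·(-2) = 2/5
Highest expected payoff is 4/5, from C1.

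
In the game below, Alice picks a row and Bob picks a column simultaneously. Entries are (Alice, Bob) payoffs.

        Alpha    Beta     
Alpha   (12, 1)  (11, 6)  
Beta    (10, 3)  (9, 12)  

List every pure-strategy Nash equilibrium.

(Alpha, Beta)

Find each player's best response to every opponent strategy; NE are the intersections.
Alice's best responses — vs Alpha: Alpha (payoff 12); vs Beta: Alpha (payoff 11).
Bob's best responses — vs Alpha: Beta (payoff 6); vs Beta: Beta (payoff 12).
The only mutual best response is (Alpha, Beta); neither player gains by switching there.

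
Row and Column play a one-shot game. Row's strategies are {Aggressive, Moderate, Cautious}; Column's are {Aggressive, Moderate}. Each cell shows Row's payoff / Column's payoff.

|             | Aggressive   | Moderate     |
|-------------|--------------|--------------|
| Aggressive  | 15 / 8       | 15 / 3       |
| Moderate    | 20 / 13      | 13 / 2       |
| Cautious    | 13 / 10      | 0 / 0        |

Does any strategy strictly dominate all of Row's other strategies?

Check whether one of Row's strategies beats all alternatives regardless of what the opponent does.
Aggressive is not dominant: against Aggressive, Moderate gives 20 > 15.
Moderate is not dominant: against Moderate, Aggressive gives 15 > 13.
Cautious is not dominant: against Aggressive, Aggressive gives 15 > 13.
No single strategy is best against every opponent action.

No strictly dominant strategy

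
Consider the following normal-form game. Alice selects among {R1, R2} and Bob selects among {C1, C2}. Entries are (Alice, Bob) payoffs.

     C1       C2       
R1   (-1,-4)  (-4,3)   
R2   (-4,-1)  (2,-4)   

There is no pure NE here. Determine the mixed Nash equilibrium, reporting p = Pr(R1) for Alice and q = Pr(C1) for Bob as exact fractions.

p = 3/10, q = 2/3

Each player's mixing probability is pinned down by making the *other* player indifferent.
Bob indifferent between C1 and C2: p·(-4) + (1−p)·(-1) = p·3 + (1−p)·(-4) ⟹ (-1) + (-3)p = (-4) + 7p ⟹ p = 3/10.
Alice indifferent between R1 and R2: q·(-1) + (1−q)·(-4) = q·(-4) + (1−q)·2 ⟹ (-4) + 3q = 2 + (-6)q ⟹ q = 2/3.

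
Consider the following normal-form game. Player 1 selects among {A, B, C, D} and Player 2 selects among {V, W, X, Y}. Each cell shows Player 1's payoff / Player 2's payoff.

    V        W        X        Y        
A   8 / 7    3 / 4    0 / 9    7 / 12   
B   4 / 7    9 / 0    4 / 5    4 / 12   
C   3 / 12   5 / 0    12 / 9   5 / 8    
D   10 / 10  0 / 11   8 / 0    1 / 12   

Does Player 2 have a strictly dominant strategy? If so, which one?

A strategy is strictly dominant if it gives Player 2 a strictly higher payoff than every other strategy, against every choice by the opponent.
V is not dominant: against A, X gives 9 > 7.
W is not dominant: against A, V gives 7 > 4.
X is not dominant: against A, Y gives 12 > 9.
Y is not dominant: against C, V gives 12 > 8.
No single strategy is best against every opponent action.

No strictly dominant strategy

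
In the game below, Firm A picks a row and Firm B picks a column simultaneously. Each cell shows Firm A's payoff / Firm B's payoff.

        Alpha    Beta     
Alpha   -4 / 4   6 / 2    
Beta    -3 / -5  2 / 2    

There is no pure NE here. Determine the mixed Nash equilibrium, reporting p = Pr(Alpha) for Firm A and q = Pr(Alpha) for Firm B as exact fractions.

Each player's mixing probability is pinned down by making the *other* player indifferent.
Firm B indifferent between Alpha and Beta: p·4 + (1−p)·(-5) = p·2 + (1−p)·2 ⟹ (-5) + 9p = 2 + 0p ⟹ p = 7/9.
Firm A indifferent between Alpha and Beta: q·(-4) + (1−q)·6 = q·(-3) + (1−q)·2 ⟹ 6 + (-10)q = 2 + (-5)q ⟹ q = 4/5.

p = 7/9, q = 4/5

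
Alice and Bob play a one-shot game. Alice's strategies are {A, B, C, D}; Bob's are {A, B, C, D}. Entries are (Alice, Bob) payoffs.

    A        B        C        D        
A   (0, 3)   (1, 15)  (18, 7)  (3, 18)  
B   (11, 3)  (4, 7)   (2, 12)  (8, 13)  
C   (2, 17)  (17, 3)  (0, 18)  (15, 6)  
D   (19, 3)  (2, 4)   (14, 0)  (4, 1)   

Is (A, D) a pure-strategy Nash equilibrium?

No

Holding Bob at D: Alice gets 3 from A but could get 15 by switching to C. Alice has a profitable deviation.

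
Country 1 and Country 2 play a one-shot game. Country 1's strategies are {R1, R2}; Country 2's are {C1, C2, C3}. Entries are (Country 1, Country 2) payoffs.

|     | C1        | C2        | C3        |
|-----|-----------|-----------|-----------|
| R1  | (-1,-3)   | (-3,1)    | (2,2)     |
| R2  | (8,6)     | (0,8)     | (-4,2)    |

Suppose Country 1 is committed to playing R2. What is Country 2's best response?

With Country 1 fixed at R2, Country 2's payoffs are: C1 → 6, C2 → 8, C3 → 2.
The maximum is 8, achieved by C2.

C2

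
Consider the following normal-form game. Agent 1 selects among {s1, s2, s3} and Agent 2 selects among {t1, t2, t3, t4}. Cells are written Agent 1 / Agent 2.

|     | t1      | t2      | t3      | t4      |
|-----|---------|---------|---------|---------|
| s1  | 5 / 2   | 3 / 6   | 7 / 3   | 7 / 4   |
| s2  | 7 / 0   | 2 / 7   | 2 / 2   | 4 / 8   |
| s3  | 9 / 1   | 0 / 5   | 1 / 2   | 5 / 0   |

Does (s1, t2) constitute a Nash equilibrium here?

Yes

Holding Agent 2 at t2: Agent 1 gets 3 from s1, versus 2 from s2, 0 from s3. No profitable deviation for Agent 1.
Holding Agent 1 at s1: Agent 2 gets 6 from t2, versus 2 from t1, 3 from t3, 4 from t4. No profitable deviation for Agent 2 either.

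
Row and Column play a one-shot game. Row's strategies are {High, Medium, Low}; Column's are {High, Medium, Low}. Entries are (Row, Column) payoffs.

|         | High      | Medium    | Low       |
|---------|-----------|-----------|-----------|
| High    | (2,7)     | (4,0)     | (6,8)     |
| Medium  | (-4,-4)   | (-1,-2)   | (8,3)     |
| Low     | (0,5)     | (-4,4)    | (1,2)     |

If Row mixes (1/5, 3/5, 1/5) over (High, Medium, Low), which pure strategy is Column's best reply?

Low

Compute Column's expected payoff from each pure strategy against the given mix.
High: (1/5)·7 + (3/5)·(-4) + (1/5)·5 = 0
Medium: (1/5)·0 + (3/5)·(-2) + (1/5)·4 = -2/5
Low: (1/5)·8 + (3/5)·3 + (1/5)·2 = 19/5
Highest expected payoff is 19/5, from Low.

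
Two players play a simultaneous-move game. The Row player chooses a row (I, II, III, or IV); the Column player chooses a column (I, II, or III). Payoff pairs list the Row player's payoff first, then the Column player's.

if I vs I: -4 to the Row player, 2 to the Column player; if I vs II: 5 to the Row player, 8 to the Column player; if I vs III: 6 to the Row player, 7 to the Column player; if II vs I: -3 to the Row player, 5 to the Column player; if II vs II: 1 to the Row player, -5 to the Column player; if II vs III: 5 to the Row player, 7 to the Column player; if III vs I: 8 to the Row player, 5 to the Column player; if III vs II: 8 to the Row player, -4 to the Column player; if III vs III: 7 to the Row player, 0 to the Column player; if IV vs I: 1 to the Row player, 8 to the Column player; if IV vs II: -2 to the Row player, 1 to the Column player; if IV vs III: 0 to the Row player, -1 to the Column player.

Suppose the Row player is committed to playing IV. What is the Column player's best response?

I

With the Row player fixed at IV, the Column player's payoffs are: I → 8, II → 1, III → -1.
The maximum is 8, achieved by I.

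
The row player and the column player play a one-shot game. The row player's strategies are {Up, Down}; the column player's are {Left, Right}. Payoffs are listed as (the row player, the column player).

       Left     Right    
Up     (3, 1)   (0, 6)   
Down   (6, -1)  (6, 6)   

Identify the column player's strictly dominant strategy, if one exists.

A strategy is strictly dominant if it gives the column player a strictly higher payoff than every other strategy, against every choice by the opponent.
Right strictly dominates: vs Up: 6 > 1; vs Down: 6 > -1.

Right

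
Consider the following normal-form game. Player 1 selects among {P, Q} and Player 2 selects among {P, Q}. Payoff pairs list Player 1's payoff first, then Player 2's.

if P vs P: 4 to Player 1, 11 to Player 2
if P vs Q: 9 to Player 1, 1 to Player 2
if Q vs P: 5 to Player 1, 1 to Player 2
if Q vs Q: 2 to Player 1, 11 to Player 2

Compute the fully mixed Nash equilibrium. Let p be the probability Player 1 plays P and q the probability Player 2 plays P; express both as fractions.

p = 1/2, q = 7/8

In a mixed NE each player is indifferent between their pure strategies, so the opponent's mix sets the indifference.
Player 2 indifferent between P and Q: p·11 + (1−p)·1 = p·1 + (1−p)·11 ⟹ 1 + 10p = 11 + (-10)p ⟹ p = 1/2.
Player 1 indifferent between P and Q: q·4 + (1−q)·9 = q·5 + (1−q)·2 ⟹ 9 + (-5)q = 2 + 3q ⟹ q = 7/8.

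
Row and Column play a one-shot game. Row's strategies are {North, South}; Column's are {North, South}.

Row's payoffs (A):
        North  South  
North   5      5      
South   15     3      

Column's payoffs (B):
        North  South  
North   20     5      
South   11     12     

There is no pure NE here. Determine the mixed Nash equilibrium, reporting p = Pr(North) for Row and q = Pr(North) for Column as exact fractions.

p = 1/16, q = 1/6

In a mixed NE each player is indifferent between their pure strategies, so the opponent's mix sets the indifference.
Column indifferent between North and South: p·20 + (1−p)·11 = p·5 + (1−p)·12 ⟹ 11 + 9p = 12 + (-7)p ⟹ p = 1/16.
Row indifferent between North and South: q·5 + (1−q)·5 = q·15 + (1−q)·3 ⟹ 5 + 0q = 3 + 12q ⟹ q = 1/6.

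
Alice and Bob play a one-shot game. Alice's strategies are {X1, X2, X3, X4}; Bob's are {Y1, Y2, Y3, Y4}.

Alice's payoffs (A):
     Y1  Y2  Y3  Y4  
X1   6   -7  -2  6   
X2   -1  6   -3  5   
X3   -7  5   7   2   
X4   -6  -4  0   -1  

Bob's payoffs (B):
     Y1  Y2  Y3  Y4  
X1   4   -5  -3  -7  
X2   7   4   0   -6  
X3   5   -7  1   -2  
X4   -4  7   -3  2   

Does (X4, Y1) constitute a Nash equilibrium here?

No

Holding Bob at Y1: Alice gets -6 from X4 but could get 6 by switching to X1. Alice has a profitable deviation.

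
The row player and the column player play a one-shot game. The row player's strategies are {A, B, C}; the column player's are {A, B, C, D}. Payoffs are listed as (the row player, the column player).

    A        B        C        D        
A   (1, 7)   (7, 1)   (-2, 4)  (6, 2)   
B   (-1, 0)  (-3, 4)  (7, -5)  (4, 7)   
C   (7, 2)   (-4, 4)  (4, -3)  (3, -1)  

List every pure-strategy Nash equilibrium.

No pure-strategy Nash equilibrium

Check mutual best responses: a cell is a NE iff neither player can gain by unilaterally deviating.
The row player's best responses — vs A: C (payoff 7); vs B: A (payoff 7); vs C: B (payoff 7); vs D: A (payoff 6).
The column player's best responses — vs A: A (payoff 7); vs B: D (payoff 7); vs C: B (payoff 4).
No cell has both players best-responding. For instance, the row player's best reply to A is C, but against C the column player prefers B over A.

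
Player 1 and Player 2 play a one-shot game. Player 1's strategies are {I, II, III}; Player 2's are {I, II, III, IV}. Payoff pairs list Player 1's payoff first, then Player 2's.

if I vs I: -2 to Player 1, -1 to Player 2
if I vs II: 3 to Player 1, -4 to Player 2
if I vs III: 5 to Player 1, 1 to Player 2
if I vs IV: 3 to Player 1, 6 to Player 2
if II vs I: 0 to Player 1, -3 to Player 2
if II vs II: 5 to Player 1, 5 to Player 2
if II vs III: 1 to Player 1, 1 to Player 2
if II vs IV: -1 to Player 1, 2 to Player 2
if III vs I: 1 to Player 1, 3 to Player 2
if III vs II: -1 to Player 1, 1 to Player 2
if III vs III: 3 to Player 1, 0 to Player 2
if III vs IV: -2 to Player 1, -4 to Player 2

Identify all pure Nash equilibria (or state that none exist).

(I, IV), (II, II), and (III, I)

Find each player's best response to every opponent strategy; NE are the intersections.
Player 1's best responses — vs I: III (payoff 1); vs II: II (payoff 5); vs III: I (payoff 5); vs IV: I (payoff 3).
Player 2's best responses — vs I: IV (payoff 6); vs II: II (payoff 5); vs III: I (payoff 3).
Mutual best responses occur at (I, IV), (II, II), and (III, I); at each, neither player gains by switching.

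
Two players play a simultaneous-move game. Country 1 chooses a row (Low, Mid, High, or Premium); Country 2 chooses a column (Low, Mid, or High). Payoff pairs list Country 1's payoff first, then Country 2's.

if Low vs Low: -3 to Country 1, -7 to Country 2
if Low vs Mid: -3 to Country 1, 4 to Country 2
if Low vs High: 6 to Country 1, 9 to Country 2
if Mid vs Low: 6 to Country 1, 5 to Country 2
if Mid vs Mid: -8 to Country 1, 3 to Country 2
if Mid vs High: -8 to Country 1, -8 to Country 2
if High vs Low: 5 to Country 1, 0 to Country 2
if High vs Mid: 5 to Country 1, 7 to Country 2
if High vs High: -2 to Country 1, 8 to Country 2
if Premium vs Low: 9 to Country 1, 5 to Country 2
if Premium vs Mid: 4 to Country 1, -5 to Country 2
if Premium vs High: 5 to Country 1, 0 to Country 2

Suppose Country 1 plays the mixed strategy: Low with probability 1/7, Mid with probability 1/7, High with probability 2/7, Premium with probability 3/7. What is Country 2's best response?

High

Compute Country 2's expected payoff from each pure strategy against the given mix.
Low: (1/7)·(-7) + (1/7)·5 + (2/7)·0 + (3/7)·5 = 13/7
Mid: (1/7)·4 + (1/7)·3 + (2/7)·7 + (3/7)·(-5) = 6/7
High: (1/7)·9 + (1/7)·(-8) + (2/7)·8 + (3/7)·0 = 17/7
Highest expected payoff is 17/7, from High.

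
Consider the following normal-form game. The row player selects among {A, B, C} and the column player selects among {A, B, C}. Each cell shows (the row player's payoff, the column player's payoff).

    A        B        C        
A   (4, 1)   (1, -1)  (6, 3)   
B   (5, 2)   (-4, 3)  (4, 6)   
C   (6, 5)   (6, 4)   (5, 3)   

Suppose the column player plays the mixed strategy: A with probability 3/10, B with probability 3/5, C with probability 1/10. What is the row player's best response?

C

Compute the row player's expected payoff from each pure strategy against the given mix.
A: (3/10)·4 + (3/5)·1 + (1/10)·6 = 12/5
B: (3/10)·5 + (3/5)·(-4) + (1/10)·4 = -1/2
C: (3/10)·6 + (3/5)·6 + (1/10)·5 = 59/10
Highest expected payoff is 59/10, from C.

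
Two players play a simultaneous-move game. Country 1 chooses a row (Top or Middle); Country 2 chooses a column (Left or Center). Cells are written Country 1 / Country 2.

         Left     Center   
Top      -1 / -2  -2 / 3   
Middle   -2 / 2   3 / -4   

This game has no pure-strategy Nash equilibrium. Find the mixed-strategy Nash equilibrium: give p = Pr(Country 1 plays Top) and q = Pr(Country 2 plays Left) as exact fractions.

p = 6/11, q = 5/6

In a mixed NE each player is indifferent between their pure strategies, so the opponent's mix sets the indifference.
Country 2 indifferent between Left and Center: p·(-2) + (1−p)·2 = p·3 + (1−p)·(-4) ⟹ 2 + (-4)p = (-4) + 7p ⟹ p = 6/11.
Country 1 indifferent between Top and Middle: q·(-1) + (1−q)·(-2) = q·(-2) + (1−q)·3 ⟹ (-2) + 1q = 3 + (-5)q ⟹ q = 5/6.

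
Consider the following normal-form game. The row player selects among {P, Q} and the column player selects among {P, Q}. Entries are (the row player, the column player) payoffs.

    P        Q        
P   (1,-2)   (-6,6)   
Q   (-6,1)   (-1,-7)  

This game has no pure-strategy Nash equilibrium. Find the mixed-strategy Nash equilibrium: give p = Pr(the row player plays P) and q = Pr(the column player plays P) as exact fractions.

p = 1/2, q = 5/12

Each player's mixing probability is pinned down by making the *other* player indifferent.
The column player indifferent between P and Q: p·(-2) + (1−p)·1 = p·6 + (1−p)·(-7) ⟹ 1 + (-3)p = (-7) + 13p ⟹ p = 1/2.
The row player indifferent between P and Q: q·1 + (1−q)·(-6) = q·(-6) + (1−q)·(-1) ⟹ (-6) + 7q = (-1) + (-5)q ⟹ q = 5/12.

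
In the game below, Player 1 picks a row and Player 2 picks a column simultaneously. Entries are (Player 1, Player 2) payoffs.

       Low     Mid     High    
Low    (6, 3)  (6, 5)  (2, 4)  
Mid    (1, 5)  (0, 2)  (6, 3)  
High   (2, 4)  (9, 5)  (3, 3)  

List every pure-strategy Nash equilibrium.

Find each player's best response to every opponent strategy; NE are the intersections.
Player 1's best responses — vs Low: Low (payoff 6); vs Mid: High (payoff 9); vs High: Mid (payoff 6).
Player 2's best responses — vs Low: Mid (payoff 5); vs Mid: Low (payoff 5); vs High: Mid (payoff 5).
The only mutual best response is (High, Mid); neither player gains by switching there.

(High, Mid)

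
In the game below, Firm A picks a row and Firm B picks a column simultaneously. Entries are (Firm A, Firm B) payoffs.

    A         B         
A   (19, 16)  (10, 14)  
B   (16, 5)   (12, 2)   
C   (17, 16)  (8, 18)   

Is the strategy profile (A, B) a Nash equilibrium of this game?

Holding Firm B at B: Firm A gets 10 from A but could get 12 by switching to B. Firm A has a profitable deviation.

No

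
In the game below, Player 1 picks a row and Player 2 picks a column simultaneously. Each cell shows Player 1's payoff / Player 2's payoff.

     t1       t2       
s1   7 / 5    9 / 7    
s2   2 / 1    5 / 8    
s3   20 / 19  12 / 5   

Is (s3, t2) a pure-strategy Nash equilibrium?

No

Holding Player 2 at t2: Player 1 gets 12 from s3, versus 9 from s1, 5 from s2. No profitable deviation for Player 1.
Holding Player 1 at s3: Player 2 gets 5 from t2 but could get 19 by switching to t1. Player 2 has a profitable deviation.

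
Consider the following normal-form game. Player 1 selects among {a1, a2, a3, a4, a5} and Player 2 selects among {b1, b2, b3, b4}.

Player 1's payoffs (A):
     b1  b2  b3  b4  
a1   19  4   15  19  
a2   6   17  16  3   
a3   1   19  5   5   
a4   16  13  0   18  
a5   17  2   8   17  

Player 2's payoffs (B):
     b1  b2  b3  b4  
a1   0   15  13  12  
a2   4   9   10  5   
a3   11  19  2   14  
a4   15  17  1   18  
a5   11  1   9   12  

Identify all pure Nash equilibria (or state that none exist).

Find each player's best response to every opponent strategy; NE are the intersections.
Player 1's best responses — vs b1: a1 (payoff 19); vs b2: a3 (payoff 19); vs b3: a2 (payoff 16); vs b4: a1 (payoff 19).
Player 2's best responses — vs a1: b2 (payoff 15); vs a2: b3 (payoff 10); vs a3: b2 (payoff 19); vs a4: b4 (payoff 18); vs a5: b4 (payoff 12).
Mutual best responses occur at (a2, b3) and (a3, b2); at each, neither player gains by switching.

(a2, b3) and (a3, b2)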